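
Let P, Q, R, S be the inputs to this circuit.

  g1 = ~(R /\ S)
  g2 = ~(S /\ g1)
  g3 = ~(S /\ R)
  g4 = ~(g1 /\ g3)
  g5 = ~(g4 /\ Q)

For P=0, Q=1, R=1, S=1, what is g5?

0

g1 = ~(1 /\ 1) = 0
g3 = ~(1 /\ 1) = 0
g4 = ~(0 /\ 0) = 1
g5 = ~(1 /\ 1) = 0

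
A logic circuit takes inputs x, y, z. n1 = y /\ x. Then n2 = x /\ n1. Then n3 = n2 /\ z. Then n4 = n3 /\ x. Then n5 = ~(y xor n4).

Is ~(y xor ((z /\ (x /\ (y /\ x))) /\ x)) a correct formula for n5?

n1 = y /\ x
n2 = x /\ n1 = x /\ (y /\ x)
n3 = n2 /\ z = (x /\ (y /\ x)) /\ z
n4 = n3 /\ x = ((x /\ (y /\ x)) /\ z) /\ x
n5 = ~(y xor n4) = ~(y xor (((x /\ (y /\ x)) /\ z) /\ x))
At x=0, y=1, z=0: circuit gives 0, formula gives 0.
At x=0, y=0, z=0: circuit gives 1, formula gives 1.
Agrees on all 8 inputs.

Yes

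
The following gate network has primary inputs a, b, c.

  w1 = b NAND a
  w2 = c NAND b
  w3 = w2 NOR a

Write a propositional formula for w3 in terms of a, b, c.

w2 = c NAND b
w3 = w2 NOR a = (c NAND b) NOR a

(c NAND b) NOR a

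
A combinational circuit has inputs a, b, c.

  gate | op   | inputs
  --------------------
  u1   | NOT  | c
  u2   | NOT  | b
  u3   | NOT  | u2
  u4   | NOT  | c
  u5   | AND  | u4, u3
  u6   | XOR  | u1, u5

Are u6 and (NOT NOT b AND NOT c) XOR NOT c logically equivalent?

Yes

u1 = NOT c
u2 = NOT b
u3 = NOT u2 = NOT NOT b
u4 = NOT c
u5 = u4 AND u3 = NOT c AND NOT NOT b
u6 = u1 XOR u5 = NOT c XOR (NOT c AND NOT NOT b)
At a=0, b=0, c=1: circuit gives 0, formula gives 0.
At a=0, b=0, c=0: circuit gives 1, formula gives 1.
Agrees on all 8 inputs.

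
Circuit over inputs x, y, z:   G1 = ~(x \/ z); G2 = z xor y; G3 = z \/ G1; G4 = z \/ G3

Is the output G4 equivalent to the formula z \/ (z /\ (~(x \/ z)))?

G1 = ~(x \/ z)
G3 = z \/ G1 = z \/ (~(x \/ z))
G4 = z \/ G3 = z \/ (z \/ (~(x \/ z)))
At x=0, y=0, z=0: circuit gives 1, formula gives 0.

No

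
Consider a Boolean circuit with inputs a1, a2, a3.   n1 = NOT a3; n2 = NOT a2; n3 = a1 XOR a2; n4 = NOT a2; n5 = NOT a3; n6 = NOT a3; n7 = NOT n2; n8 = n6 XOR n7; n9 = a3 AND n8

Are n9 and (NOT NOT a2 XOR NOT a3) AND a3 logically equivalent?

n2 = NOT a2
n6 = NOT a3
n7 = NOT n2 = NOT NOT a2
n8 = n6 XOR n7 = NOT a3 XOR NOT NOT a2
n9 = a3 AND n8 = a3 AND (NOT a3 XOR NOT NOT a2)
At a1=0, a2=0, a3=0: circuit gives 0, formula gives 0.
At a1=0, a2=1, a3=1: circuit gives 1, formula gives 1.
Agrees on all 8 inputs.

Yes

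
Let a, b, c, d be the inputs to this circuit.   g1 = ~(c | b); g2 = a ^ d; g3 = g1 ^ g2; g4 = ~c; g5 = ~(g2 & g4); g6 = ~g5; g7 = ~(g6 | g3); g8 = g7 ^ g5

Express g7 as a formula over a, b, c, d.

g1 = ~(c | b)
g2 = a ^ d
g3 = g1 ^ g2 = (~(c | b)) ^ (a ^ d)
g4 = ~c
g5 = ~(g2 & g4) = ~((a ^ d) & ~c)
g6 = ~g5 = ~(~((a ^ d) & ~c))
g7 = ~(g6 | g3) = ~(~(~((a ^ d) & ~c)) | ((~(c | b)) ^ (a ^ d)))

~(~(~((a ^ d) & ~c)) | ((~(c | b)) ^ (a ^ d)))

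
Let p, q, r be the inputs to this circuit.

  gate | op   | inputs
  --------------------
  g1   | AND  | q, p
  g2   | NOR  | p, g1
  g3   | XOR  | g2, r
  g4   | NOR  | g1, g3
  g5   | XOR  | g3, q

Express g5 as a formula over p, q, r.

g1 = q AND p
g2 = p NOR g1 = p NOR (q AND p)
g3 = g2 XOR r = (p NOR (q AND p)) XOR r
g5 = g3 XOR q = ((p NOR (q AND p)) XOR r) XOR q

((p NOR (q AND p)) XOR r) XOR q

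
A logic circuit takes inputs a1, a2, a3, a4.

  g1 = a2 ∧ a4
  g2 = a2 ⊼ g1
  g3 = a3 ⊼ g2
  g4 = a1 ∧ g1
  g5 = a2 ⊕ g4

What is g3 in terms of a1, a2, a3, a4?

a3 ⊼ (a2 ⊼ (a2 ∧ a4))

g1 = a2 ∧ a4
g2 = a2 ⊼ g1 = a2 ⊼ (a2 ∧ a4)
g3 = a3 ⊼ g2 = a3 ⊼ (a2 ⊼ (a2 ∧ a4))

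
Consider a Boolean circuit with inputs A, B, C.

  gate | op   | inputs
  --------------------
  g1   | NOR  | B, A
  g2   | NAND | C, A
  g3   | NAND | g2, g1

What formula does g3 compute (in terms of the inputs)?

g1 = B NOR A
g2 = C NAND A
g3 = g2 NAND g1 = (C NAND A) NAND (B NOR A)

(C NAND A) NAND (B NOR A)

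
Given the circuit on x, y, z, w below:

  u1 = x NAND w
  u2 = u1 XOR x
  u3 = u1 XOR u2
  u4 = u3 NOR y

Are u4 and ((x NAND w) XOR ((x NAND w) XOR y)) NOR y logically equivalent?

u1 = x NAND w
u2 = u1 XOR x = (x NAND w) XOR x
u3 = u1 XOR u2 = (x NAND w) XOR ((x NAND w) XOR x)
u4 = u3 NOR y = ((x NAND w) XOR ((x NAND w) XOR x)) NOR y
At x=1, y=0, z=0, w=0: circuit gives 0, formula gives 1.

No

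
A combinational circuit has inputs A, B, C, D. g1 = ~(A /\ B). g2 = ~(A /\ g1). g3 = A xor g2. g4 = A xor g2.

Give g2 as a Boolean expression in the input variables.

g1 = ~(A /\ B)
g2 = ~(A /\ g1) = ~(A /\ (~(A /\ B)))

~(A /\ (~(A /\ B)))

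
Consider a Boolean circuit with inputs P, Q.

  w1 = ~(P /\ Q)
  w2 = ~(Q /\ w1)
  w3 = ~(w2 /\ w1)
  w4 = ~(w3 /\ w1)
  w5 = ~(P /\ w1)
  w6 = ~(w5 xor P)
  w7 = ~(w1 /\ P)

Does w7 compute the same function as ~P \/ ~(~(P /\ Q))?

w1 = ~(P /\ Q)
w7 = ~(w1 /\ P) = ~((~(P /\ Q)) /\ P)
At P=1, Q=0: circuit gives 0, formula gives 0.
At P=0, Q=0: circuit gives 1, formula gives 1.
Agrees on all 4 inputs.

Yes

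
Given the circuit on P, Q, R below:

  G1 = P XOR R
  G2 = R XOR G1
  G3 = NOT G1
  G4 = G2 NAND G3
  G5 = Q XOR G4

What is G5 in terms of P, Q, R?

Q XOR ((R XOR (P XOR R)) NAND NOT (P XOR R))

G1 = P XOR R
G2 = R XOR G1 = R XOR (P XOR R)
G3 = NOT G1 = NOT (P XOR R)
G4 = G2 NAND G3 = (R XOR (P XOR R)) NAND NOT (P XOR R)
G5 = Q XOR G4 = Q XOR ((R XOR (P XOR R)) NAND NOT (P XOR R))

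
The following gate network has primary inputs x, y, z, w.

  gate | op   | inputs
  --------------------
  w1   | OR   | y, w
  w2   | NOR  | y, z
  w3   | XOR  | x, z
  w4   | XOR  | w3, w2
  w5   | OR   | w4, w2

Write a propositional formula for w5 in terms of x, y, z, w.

w2 = y NOR z
w3 = x XOR z
w4 = w3 XOR w2 = (x XOR z) XOR (y NOR z)
w5 = w4 OR w2 = ((x XOR z) XOR (y NOR z)) OR (y NOR z)

((x XOR z) XOR (y NOR z)) OR (y NOR z)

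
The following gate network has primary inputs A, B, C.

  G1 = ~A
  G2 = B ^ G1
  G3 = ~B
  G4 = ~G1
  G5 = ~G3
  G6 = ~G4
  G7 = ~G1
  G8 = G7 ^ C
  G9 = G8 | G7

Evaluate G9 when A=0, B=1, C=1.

1

G1 = ~0 = 1
G7 = ~1 = 0
G8 = 0 ^ 1 = 1
G9 = 1 | 0 = 1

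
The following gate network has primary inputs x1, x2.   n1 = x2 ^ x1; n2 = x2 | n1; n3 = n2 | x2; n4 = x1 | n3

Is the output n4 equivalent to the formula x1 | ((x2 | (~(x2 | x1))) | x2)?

No

n1 = x2 ^ x1
n2 = x2 | n1 = x2 | (x2 ^ x1)
n3 = n2 | x2 = (x2 | (x2 ^ x1)) | x2
n4 = x1 | n3 = x1 | ((x2 | (x2 ^ x1)) | x2)
At x1=0, x2=0: circuit gives 0, formula gives 1.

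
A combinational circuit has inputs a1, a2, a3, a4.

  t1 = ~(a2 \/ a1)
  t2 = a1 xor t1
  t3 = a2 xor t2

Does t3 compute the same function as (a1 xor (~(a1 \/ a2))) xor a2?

t1 = ~(a2 \/ a1)
t2 = a1 xor t1 = a1 xor (~(a2 \/ a1))
t3 = a2 xor t2 = a2 xor (a1 xor (~(a2 \/ a1)))
At a1=1, a2=1, a3=0, a4=0: circuit gives 0, formula gives 0.
At a1=0, a2=0, a3=0, a4=0: circuit gives 1, formula gives 1.
Agrees on all 16 inputs.

Yes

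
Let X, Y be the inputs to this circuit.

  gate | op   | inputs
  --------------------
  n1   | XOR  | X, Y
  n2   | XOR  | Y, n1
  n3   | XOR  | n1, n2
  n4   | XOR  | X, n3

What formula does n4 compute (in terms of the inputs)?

n1 = X XOR Y
n2 = Y XOR n1 = Y XOR (X XOR Y)
n3 = n1 XOR n2 = (X XOR Y) XOR (Y XOR (X XOR Y))
n4 = X XOR n3 = X XOR ((X XOR Y) XOR (Y XOR (X XOR Y)))

X XOR ((X XOR Y) XOR (Y XOR (X XOR Y)))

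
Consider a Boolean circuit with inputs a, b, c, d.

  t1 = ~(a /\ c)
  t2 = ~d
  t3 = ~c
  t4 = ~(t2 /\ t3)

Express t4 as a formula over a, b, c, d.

~(~d /\ ~c)

t2 = ~d
t3 = ~c
t4 = ~(t2 /\ t3) = ~(~d /\ ~c)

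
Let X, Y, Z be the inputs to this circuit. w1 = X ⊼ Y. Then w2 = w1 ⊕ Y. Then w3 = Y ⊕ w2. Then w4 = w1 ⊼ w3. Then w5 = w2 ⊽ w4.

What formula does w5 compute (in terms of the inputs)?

((X ⊼ Y) ⊕ Y) ⊽ ((X ⊼ Y) ⊼ (Y ⊕ ((X ⊼ Y) ⊕ Y)))

w1 = X ⊼ Y
w2 = w1 ⊕ Y = (X ⊼ Y) ⊕ Y
w3 = Y ⊕ w2 = Y ⊕ ((X ⊼ Y) ⊕ Y)
w4 = w1 ⊼ w3 = (X ⊼ Y) ⊼ (Y ⊕ ((X ⊼ Y) ⊕ Y))
w5 = w2 ⊽ w4 = ((X ⊼ Y) ⊕ Y) ⊽ ((X ⊼ Y) ⊼ (Y ⊕ ((X ⊼ Y) ⊕ Y)))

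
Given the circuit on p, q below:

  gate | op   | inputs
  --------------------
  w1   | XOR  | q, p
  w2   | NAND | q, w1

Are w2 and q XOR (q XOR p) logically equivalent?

No

w1 = q XOR p
w2 = q NAND w1 = q NAND (q XOR p)
At p=0, q=0: circuit gives 1, formula gives 0.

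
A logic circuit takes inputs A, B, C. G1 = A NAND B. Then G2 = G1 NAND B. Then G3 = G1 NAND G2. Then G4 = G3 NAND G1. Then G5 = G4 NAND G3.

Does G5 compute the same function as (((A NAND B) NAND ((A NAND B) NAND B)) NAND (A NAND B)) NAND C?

G1 = A NAND B
G2 = G1 NAND B = (A NAND B) NAND B
G3 = G1 NAND G2 = (A NAND B) NAND ((A NAND B) NAND B)
G4 = G3 NAND G1 = ((A NAND B) NAND ((A NAND B) NAND B)) NAND (A NAND B)
G5 = G4 NAND G3 = (((A NAND B) NAND ((A NAND B) NAND B)) NAND (A NAND B)) NAND ((A NAND B) NAND ((A NAND B) NAND B))
At A=0, B=0, C=1: circuit gives 1, formula gives 0.

No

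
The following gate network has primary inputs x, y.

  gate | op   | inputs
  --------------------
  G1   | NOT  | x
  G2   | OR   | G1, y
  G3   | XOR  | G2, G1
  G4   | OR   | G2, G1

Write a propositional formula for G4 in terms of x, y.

G1 = NOT x
G2 = G1 OR y = NOT x OR y
G4 = G2 OR G1 = (NOT x OR y) OR NOT x

(NOT x OR y) OR NOT x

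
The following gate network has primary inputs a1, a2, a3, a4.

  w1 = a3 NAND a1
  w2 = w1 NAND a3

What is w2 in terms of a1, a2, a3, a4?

w1 = a3 NAND a1
w2 = w1 NAND a3 = (a3 NAND a1) NAND a3

(a3 NAND a1) NAND a3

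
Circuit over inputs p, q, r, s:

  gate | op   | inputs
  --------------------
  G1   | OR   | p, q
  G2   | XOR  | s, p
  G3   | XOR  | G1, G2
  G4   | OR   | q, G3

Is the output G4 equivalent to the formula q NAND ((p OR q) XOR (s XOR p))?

G1 = p OR q
G2 = s XOR p
G3 = G1 XOR G2 = (p OR q) XOR (s XOR p)
G4 = q OR G3 = q OR ((p OR q) XOR (s XOR p))
At p=0, q=0, r=0, s=0: circuit gives 0, formula gives 1.

No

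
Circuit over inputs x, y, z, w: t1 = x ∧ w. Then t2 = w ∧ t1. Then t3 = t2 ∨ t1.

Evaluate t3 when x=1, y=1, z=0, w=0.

t1 = 1 ∧ 0 = 0
t2 = 0 ∧ 0 = 0
t3 = 0 ∨ 0 = 0

0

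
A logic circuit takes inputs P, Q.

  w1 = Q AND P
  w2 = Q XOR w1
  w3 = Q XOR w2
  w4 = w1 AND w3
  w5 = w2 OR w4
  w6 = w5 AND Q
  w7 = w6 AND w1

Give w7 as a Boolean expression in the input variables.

(((Q XOR (Q AND P)) OR ((Q AND P) AND (Q XOR (Q XOR (Q AND P))))) AND Q) AND (Q AND P)

w1 = Q AND P
w2 = Q XOR w1 = Q XOR (Q AND P)
w3 = Q XOR w2 = Q XOR (Q XOR (Q AND P))
w4 = w1 AND w3 = (Q AND P) AND (Q XOR (Q XOR (Q AND P)))
w5 = w2 OR w4 = (Q XOR (Q AND P)) OR ((Q AND P) AND (Q XOR (Q XOR (Q AND P))))
w6 = w5 AND Q = ((Q XOR (Q AND P)) OR ((Q AND P) AND (Q XOR (Q XOR (Q AND P))))) AND Q
w7 = w6 AND w1 = (((Q XOR (Q AND P)) OR ((Q AND P) AND (Q XOR (Q XOR (Q AND P))))) AND Q) AND (Q AND P)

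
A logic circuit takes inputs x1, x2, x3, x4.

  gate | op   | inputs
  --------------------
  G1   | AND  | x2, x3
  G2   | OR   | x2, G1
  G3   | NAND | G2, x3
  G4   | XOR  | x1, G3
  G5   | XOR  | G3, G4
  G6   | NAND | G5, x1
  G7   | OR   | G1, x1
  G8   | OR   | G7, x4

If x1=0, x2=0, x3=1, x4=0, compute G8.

0

G1 = 0 AND 1 = 0
G7 = 0 OR 0 = 0
G8 = 0 OR 0 = 0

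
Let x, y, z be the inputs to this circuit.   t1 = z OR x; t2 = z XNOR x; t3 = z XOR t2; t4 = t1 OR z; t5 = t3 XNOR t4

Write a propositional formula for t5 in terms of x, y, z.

(z XOR (z XNOR x)) XNOR ((z OR x) OR z)

t1 = z OR x
t2 = z XNOR x
t3 = z XOR t2 = z XOR (z XNOR x)
t4 = t1 OR z = (z OR x) OR z
t5 = t3 XNOR t4 = (z XOR (z XNOR x)) XNOR ((z OR x) OR z)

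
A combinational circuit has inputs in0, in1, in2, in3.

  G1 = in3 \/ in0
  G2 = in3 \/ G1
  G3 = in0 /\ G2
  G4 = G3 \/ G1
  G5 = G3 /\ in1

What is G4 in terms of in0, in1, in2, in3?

(in0 /\ (in3 \/ (in3 \/ in0))) \/ (in3 \/ in0)

G1 = in3 \/ in0
G2 = in3 \/ G1 = in3 \/ (in3 \/ in0)
G3 = in0 /\ G2 = in0 /\ (in3 \/ (in3 \/ in0))
G4 = G3 \/ G1 = (in0 /\ (in3 \/ (in3 \/ in0))) \/ (in3 \/ in0)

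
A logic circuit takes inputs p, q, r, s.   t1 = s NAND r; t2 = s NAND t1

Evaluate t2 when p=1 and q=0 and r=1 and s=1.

1

t1 = 1 NAND 1 = 0
t2 = 1 NAND 0 = 1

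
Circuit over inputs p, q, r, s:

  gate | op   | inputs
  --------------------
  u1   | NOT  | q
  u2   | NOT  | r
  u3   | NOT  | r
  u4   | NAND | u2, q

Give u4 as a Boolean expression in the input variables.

u2 = NOT r
u4 = u2 NAND q = NOT r NAND q

NOT r NAND q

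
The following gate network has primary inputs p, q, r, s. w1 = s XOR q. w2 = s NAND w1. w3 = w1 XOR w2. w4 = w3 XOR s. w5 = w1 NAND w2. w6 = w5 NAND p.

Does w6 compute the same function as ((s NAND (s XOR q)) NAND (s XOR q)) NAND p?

Yes

w1 = s XOR q
w2 = s NAND w1 = s NAND (s XOR q)
w5 = w1 NAND w2 = (s XOR q) NAND (s NAND (s XOR q))
w6 = w5 NAND p = ((s XOR q) NAND (s NAND (s XOR q))) NAND p
At p=1, q=0, r=0, s=0: circuit gives 0, formula gives 0.
At p=0, q=0, r=0, s=0: circuit gives 1, formula gives 1.
Agrees on all 16 inputs.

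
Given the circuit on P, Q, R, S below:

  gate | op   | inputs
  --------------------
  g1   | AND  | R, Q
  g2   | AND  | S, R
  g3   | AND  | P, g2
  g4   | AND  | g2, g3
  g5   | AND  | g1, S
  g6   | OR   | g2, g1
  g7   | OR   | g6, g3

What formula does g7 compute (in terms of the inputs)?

g1 = R AND Q
g2 = S AND R
g3 = P AND g2 = P AND (S AND R)
g6 = g2 OR g1 = (S AND R) OR (R AND Q)
g7 = g6 OR g3 = ((S AND R) OR (R AND Q)) OR (P AND (S AND R))

((S AND R) OR (R AND Q)) OR (P AND (S AND R))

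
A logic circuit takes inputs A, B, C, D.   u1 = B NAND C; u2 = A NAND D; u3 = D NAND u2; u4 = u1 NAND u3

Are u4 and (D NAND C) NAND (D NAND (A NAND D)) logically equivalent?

No

u1 = B NAND C
u2 = A NAND D
u3 = D NAND u2 = D NAND (A NAND D)
u4 = u1 NAND u3 = (B NAND C) NAND (D NAND (A NAND D))
At A=0, B=1, C=1, D=0: circuit gives 1, formula gives 0.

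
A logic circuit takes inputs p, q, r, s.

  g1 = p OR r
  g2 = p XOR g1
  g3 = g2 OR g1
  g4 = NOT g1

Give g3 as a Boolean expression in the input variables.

g1 = p OR r
g2 = p XOR g1 = p XOR (p OR r)
g3 = g2 OR g1 = (p XOR (p OR r)) OR (p OR r)

(p XOR (p OR r)) OR (p OR r)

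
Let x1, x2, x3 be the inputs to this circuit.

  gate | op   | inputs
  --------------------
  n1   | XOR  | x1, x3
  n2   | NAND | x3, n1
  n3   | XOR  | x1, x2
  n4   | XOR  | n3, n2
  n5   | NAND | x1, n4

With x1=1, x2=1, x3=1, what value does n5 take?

n1 = 1 XOR 1 = 0
n2 = 1 NAND 0 = 1
n3 = 1 XOR 1 = 0
n4 = 0 XOR 1 = 1
n5 = 1 NAND 1 = 0

0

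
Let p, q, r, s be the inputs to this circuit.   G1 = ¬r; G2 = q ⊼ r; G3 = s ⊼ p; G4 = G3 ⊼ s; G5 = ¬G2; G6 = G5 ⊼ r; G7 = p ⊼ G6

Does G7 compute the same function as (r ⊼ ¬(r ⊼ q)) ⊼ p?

G2 = q ⊼ r
G5 = ¬G2 = ¬(q ⊼ r)
G6 = G5 ⊼ r = ¬(q ⊼ r) ⊼ r
G7 = p ⊼ G6 = p ⊼ (¬(q ⊼ r) ⊼ r)
At p=1, q=0, r=0, s=0: circuit gives 0, formula gives 0.
At p=0, q=0, r=0, s=0: circuit gives 1, formula gives 1.
Agrees on all 16 inputs.

Yes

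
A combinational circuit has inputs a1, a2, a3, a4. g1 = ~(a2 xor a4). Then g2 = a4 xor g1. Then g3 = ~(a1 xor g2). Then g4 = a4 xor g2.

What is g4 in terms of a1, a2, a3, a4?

g1 = ~(a2 xor a4)
g2 = a4 xor g1 = a4 xor (~(a2 xor a4))
g4 = a4 xor g2 = a4 xor (a4 xor (~(a2 xor a4)))

a4 xor (a4 xor (~(a2 xor a4)))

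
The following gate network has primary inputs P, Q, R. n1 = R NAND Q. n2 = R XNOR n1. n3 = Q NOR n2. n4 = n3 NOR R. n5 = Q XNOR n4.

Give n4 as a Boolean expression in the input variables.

(Q NOR (R XNOR (R NAND Q))) NOR R

n1 = R NAND Q
n2 = R XNOR n1 = R XNOR (R NAND Q)
n3 = Q NOR n2 = Q NOR (R XNOR (R NAND Q))
n4 = n3 NOR R = (Q NOR (R XNOR (R NAND Q))) NOR R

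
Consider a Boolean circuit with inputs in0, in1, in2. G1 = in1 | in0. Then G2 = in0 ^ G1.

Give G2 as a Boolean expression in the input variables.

in0 ^ (in1 | in0)

G1 = in1 | in0
G2 = in0 ^ G1 = in0 ^ (in1 | in0)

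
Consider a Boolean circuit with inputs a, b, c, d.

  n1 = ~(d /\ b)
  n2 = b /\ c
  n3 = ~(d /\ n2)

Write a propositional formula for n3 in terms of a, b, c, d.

n2 = b /\ c
n3 = ~(d /\ n2) = ~(d /\ (b /\ c))

~(d /\ (b /\ c))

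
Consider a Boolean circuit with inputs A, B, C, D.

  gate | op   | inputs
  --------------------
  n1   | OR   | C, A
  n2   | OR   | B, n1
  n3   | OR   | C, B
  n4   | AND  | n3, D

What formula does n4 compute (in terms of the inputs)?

(C OR B) AND D

n3 = C OR B
n4 = n3 AND D = (C OR B) AND D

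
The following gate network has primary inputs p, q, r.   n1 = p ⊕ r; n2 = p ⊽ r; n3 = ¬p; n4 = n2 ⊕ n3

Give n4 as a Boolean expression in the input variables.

(p ⊽ r) ⊕ ¬p

n2 = p ⊽ r
n3 = ¬p
n4 = n2 ⊕ n3 = (p ⊽ r) ⊕ ¬p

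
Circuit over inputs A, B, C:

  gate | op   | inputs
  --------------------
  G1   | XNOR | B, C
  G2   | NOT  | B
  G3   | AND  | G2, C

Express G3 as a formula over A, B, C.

NOT B AND C

G2 = NOT B
G3 = G2 AND C = NOT B AND C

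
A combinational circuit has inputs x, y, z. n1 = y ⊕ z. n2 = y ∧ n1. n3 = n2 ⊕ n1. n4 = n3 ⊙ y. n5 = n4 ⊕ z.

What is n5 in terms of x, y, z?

n1 = y ⊕ z
n2 = y ∧ n1 = y ∧ (y ⊕ z)
n3 = n2 ⊕ n1 = (y ∧ (y ⊕ z)) ⊕ (y ⊕ z)
n4 = n3 ⊙ y = ((y ∧ (y ⊕ z)) ⊕ (y ⊕ z)) ⊙ y
n5 = n4 ⊕ z = (((y ∧ (y ⊕ z)) ⊕ (y ⊕ z)) ⊙ y) ⊕ z

(((y ∧ (y ⊕ z)) ⊕ (y ⊕ z)) ⊙ y) ⊕ z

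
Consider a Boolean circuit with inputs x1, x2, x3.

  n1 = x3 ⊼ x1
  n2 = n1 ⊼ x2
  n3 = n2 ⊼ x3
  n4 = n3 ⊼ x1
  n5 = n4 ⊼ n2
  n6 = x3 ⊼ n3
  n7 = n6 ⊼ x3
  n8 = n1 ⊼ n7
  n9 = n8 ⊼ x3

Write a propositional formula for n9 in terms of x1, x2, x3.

((x3 ⊼ x1) ⊼ ((x3 ⊼ (((x3 ⊼ x1) ⊼ x2) ⊼ x3)) ⊼ x3)) ⊼ x3

n1 = x3 ⊼ x1
n2 = n1 ⊼ x2 = (x3 ⊼ x1) ⊼ x2
n3 = n2 ⊼ x3 = ((x3 ⊼ x1) ⊼ x2) ⊼ x3
n6 = x3 ⊼ n3 = x3 ⊼ (((x3 ⊼ x1) ⊼ x2) ⊼ x3)
n7 = n6 ⊼ x3 = (x3 ⊼ (((x3 ⊼ x1) ⊼ x2) ⊼ x3)) ⊼ x3
n8 = n1 ⊼ n7 = (x3 ⊼ x1) ⊼ ((x3 ⊼ (((x3 ⊼ x1) ⊼ x2) ⊼ x3)) ⊼ x3)
n9 = n8 ⊼ x3 = ((x3 ⊼ x1) ⊼ ((x3 ⊼ (((x3 ⊼ x1) ⊼ x2) ⊼ x3)) ⊼ x3)) ⊼ x3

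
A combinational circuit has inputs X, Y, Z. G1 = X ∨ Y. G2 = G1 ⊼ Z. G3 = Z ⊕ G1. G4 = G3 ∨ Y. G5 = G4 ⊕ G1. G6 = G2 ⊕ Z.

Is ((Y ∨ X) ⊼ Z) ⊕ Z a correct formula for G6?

G1 = X ∨ Y
G2 = G1 ⊼ Z = (X ∨ Y) ⊼ Z
G6 = G2 ⊕ Z = ((X ∨ Y) ⊼ Z) ⊕ Z
At X=0, Y=0, Z=1: circuit gives 0, formula gives 0.
At X=0, Y=0, Z=0: circuit gives 1, formula gives 1.
Agrees on all 8 inputs.

Yes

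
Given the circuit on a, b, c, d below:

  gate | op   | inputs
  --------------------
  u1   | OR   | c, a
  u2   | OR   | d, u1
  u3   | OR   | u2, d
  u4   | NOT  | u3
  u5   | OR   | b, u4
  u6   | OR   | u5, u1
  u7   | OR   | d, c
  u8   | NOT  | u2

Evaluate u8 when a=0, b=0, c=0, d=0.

u1 = 0 OR 0 = 0
u2 = 0 OR 0 = 0
u8 = NOT 0 = 1

1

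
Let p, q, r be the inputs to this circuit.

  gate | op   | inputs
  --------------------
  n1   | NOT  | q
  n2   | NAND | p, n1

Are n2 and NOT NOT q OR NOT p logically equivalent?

n1 = NOT q
n2 = p NAND n1 = p NAND NOT q
At p=1, q=0, r=0: circuit gives 0, formula gives 0.
At p=0, q=0, r=0: circuit gives 1, formula gives 1.
Agrees on all 8 inputs.

Yes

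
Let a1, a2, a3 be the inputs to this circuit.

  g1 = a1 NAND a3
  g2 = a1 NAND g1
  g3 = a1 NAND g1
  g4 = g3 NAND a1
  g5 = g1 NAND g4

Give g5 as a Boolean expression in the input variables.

(a1 NAND a3) NAND ((a1 NAND (a1 NAND a3)) NAND a1)

g1 = a1 NAND a3
g3 = a1 NAND g1 = a1 NAND (a1 NAND a3)
g4 = g3 NAND a1 = (a1 NAND (a1 NAND a3)) NAND a1
g5 = g1 NAND g4 = (a1 NAND a3) NAND ((a1 NAND (a1 NAND a3)) NAND a1)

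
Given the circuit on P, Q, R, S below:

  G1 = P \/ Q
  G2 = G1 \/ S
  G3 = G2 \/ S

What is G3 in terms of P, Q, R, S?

((P \/ Q) \/ S) \/ S

G1 = P \/ Q
G2 = G1 \/ S = (P \/ Q) \/ S
G3 = G2 \/ S = ((P \/ Q) \/ S) \/ S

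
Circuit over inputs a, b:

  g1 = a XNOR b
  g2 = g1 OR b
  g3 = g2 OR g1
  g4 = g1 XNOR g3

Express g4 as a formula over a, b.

(a XNOR b) XNOR (((a XNOR b) OR b) OR (a XNOR b))

g1 = a XNOR b
g2 = g1 OR b = (a XNOR b) OR b
g3 = g2 OR g1 = ((a XNOR b) OR b) OR (a XNOR b)
g4 = g1 XNOR g3 = (a XNOR b) XNOR (((a XNOR b) OR b) OR (a XNOR b))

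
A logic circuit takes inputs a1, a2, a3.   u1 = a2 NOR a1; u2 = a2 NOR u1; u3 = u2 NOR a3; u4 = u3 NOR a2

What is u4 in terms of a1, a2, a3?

u1 = a2 NOR a1
u2 = a2 NOR u1 = a2 NOR (a2 NOR a1)
u3 = u2 NOR a3 = (a2 NOR (a2 NOR a1)) NOR a3
u4 = u3 NOR a2 = ((a2 NOR (a2 NOR a1)) NOR a3) NOR a2

((a2 NOR (a2 NOR a1)) NOR a3) NOR a2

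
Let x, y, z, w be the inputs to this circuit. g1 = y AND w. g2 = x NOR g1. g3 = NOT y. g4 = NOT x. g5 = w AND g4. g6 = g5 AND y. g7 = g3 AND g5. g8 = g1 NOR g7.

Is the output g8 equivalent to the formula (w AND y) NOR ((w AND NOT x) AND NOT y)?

Yes

g1 = y AND w
g3 = NOT y
g4 = NOT x
g5 = w AND g4 = w AND NOT x
g7 = g3 AND g5 = NOT y AND (w AND NOT x)
g8 = g1 NOR g7 = (y AND w) NOR (NOT y AND (w AND NOT x))
At x=0, y=0, z=0, w=1: circuit gives 0, formula gives 0.
At x=0, y=0, z=0, w=0: circuit gives 1, formula gives 1.
Agrees on all 16 inputs.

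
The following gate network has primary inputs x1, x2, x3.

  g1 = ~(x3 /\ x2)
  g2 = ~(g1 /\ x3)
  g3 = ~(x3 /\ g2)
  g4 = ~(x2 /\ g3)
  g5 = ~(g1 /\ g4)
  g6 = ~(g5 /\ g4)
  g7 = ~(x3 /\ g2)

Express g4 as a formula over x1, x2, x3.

~(x2 /\ (~(x3 /\ (~((~(x3 /\ x2)) /\ x3)))))

g1 = ~(x3 /\ x2)
g2 = ~(g1 /\ x3) = ~((~(x3 /\ x2)) /\ x3)
g3 = ~(x3 /\ g2) = ~(x3 /\ (~((~(x3 /\ x2)) /\ x3)))
g4 = ~(x2 /\ g3) = ~(x2 /\ (~(x3 /\ (~((~(x3 /\ x2)) /\ x3)))))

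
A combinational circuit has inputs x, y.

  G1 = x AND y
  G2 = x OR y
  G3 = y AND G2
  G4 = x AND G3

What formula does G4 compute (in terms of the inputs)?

G2 = x OR y
G3 = y AND G2 = y AND (x OR y)
G4 = x AND G3 = x AND (y AND (x OR y))

x AND (y AND (x OR y))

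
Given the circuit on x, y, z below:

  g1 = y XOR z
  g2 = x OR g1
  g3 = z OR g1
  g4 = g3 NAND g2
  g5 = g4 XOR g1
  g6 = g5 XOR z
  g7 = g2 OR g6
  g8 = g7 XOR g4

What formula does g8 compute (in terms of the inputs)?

g1 = y XOR z
g2 = x OR g1 = x OR (y XOR z)
g3 = z OR g1 = z OR (y XOR z)
g4 = g3 NAND g2 = (z OR (y XOR z)) NAND (x OR (y XOR z))
g5 = g4 XOR g1 = ((z OR (y XOR z)) NAND (x OR (y XOR z))) XOR (y XOR z)
g6 = g5 XOR z = (((z OR (y XOR z)) NAND (x OR (y XOR z))) XOR (y XOR z)) XOR z
g7 = g2 OR g6 = (x OR (y XOR z)) OR ((((z OR (y XOR z)) NAND (x OR (y XOR z))) XOR (y XOR z)) XOR z)
g8 = g7 XOR g4 = ((x OR (y XOR z)) OR ((((z OR (y XOR z)) NAND (x OR (y XOR z))) XOR (y XOR z)) XOR z)) XOR ((z OR (y XOR z)) NAND (x OR (y XOR z)))

((x OR (y XOR z)) OR ((((z OR (y XOR z)) NAND (x OR (y XOR z))) XOR (y XOR z)) XOR z)) XOR ((z OR (y XOR z)) NAND (x OR (y XOR z)))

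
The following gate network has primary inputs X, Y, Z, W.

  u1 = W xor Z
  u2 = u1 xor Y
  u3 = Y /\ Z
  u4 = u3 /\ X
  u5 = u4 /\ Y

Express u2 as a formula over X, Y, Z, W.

(W xor Z) xor Y

u1 = W xor Z
u2 = u1 xor Y = (W xor Z) xor Y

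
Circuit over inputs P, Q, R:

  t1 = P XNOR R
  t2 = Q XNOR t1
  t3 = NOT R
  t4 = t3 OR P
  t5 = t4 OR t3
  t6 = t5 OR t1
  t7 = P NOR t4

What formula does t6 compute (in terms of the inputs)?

t1 = P XNOR R
t3 = NOT R
t4 = t3 OR P = NOT R OR P
t5 = t4 OR t3 = (NOT R OR P) OR NOT R
t6 = t5 OR t1 = ((NOT R OR P) OR NOT R) OR (P XNOR R)

((NOT R OR P) OR NOT R) OR (P XNOR R)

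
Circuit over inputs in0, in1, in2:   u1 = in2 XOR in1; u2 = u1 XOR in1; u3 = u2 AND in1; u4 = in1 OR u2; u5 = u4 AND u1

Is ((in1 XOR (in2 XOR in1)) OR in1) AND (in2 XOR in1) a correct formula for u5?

u1 = in2 XOR in1
u2 = u1 XOR in1 = (in2 XOR in1) XOR in1
u4 = in1 OR u2 = in1 OR ((in2 XOR in1) XOR in1)
u5 = u4 AND u1 = (in1 OR ((in2 XOR in1) XOR in1)) AND (in2 XOR in1)
At in0=0, in1=0, in2=0: circuit gives 0, formula gives 0.
At in0=0, in1=0, in2=1: circuit gives 1, formula gives 1.
Agrees on all 8 inputs.

Yes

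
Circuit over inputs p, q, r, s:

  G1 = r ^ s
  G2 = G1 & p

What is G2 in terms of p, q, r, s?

G1 = r ^ s
G2 = G1 & p = (r ^ s) & p

(r ^ s) & p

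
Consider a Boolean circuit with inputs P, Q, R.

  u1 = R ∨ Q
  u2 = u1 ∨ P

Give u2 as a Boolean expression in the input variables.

u1 = R ∨ Q
u2 = u1 ∨ P = (R ∨ Q) ∨ P

(R ∨ Q) ∨ P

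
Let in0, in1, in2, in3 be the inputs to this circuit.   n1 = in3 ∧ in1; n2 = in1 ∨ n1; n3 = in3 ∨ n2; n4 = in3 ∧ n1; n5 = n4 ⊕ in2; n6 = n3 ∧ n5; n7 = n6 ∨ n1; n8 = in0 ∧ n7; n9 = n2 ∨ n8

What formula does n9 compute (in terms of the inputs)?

(in1 ∨ (in3 ∧ in1)) ∨ (in0 ∧ (((in3 ∨ (in1 ∨ (in3 ∧ in1))) ∧ ((in3 ∧ (in3 ∧ in1)) ⊕ in2)) ∨ (in3 ∧ in1)))

n1 = in3 ∧ in1
n2 = in1 ∨ n1 = in1 ∨ (in3 ∧ in1)
n3 = in3 ∨ n2 = in3 ∨ (in1 ∨ (in3 ∧ in1))
n4 = in3 ∧ n1 = in3 ∧ (in3 ∧ in1)
n5 = n4 ⊕ in2 = (in3 ∧ (in3 ∧ in1)) ⊕ in2
n6 = n3 ∧ n5 = (in3 ∨ (in1 ∨ (in3 ∧ in1))) ∧ ((in3 ∧ (in3 ∧ in1)) ⊕ in2)
n7 = n6 ∨ n1 = ((in3 ∨ (in1 ∨ (in3 ∧ in1))) ∧ ((in3 ∧ (in3 ∧ in1)) ⊕ in2)) ∨ (in3 ∧ in1)
n8 = in0 ∧ n7 = in0 ∧ (((in3 ∨ (in1 ∨ (in3 ∧ in1))) ∧ ((in3 ∧ (in3 ∧ in1)) ⊕ in2)) ∨ (in3 ∧ in1))
n9 = n2 ∨ n8 = (in1 ∨ (in3 ∧ in1)) ∨ (in0 ∧ (((in3 ∨ (in1 ∨ (in3 ∧ in1))) ∧ ((in3 ∧ (in3 ∧ in1)) ⊕ in2)) ∨ (in3 ∧ in1)))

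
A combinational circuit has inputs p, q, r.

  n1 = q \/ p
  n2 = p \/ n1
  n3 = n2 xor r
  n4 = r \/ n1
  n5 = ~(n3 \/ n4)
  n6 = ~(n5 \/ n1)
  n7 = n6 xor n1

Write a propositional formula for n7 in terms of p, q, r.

n1 = q \/ p
n2 = p \/ n1 = p \/ (q \/ p)
n3 = n2 xor r = (p \/ (q \/ p)) xor r
n4 = r \/ n1 = r \/ (q \/ p)
n5 = ~(n3 \/ n4) = ~(((p \/ (q \/ p)) xor r) \/ (r \/ (q \/ p)))
n6 = ~(n5 \/ n1) = ~((~(((p \/ (q \/ p)) xor r) \/ (r \/ (q \/ p)))) \/ (q \/ p))
n7 = n6 xor n1 = (~((~(((p \/ (q \/ p)) xor r) \/ (r \/ (q \/ p)))) \/ (q \/ p))) xor (q \/ p)

(~((~(((p \/ (q \/ p)) xor r) \/ (r \/ (q \/ p)))) \/ (q \/ p))) xor (q \/ p)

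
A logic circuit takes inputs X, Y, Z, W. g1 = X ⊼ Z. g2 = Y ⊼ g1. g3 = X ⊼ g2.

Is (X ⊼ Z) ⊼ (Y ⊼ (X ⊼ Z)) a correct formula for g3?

g1 = X ⊼ Z
g2 = Y ⊼ g1 = Y ⊼ (X ⊼ Z)
g3 = X ⊼ g2 = X ⊼ (Y ⊼ (X ⊼ Z))
At X=0, Y=0, Z=0, W=0: circuit gives 1, formula gives 0.

No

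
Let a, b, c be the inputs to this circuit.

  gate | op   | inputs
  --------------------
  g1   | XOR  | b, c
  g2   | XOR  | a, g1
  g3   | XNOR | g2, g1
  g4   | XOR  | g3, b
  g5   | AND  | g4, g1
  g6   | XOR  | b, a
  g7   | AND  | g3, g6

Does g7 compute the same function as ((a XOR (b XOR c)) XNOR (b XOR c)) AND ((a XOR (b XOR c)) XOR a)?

g1 = b XOR c
g2 = a XOR g1 = a XOR (b XOR c)
g3 = g2 XNOR g1 = (a XOR (b XOR c)) XNOR (b XOR c)
g6 = b XOR a
g7 = g3 AND g6 = ((a XOR (b XOR c)) XNOR (b XOR c)) AND (b XOR a)
At a=0, b=0, c=1: circuit gives 0, formula gives 1.

No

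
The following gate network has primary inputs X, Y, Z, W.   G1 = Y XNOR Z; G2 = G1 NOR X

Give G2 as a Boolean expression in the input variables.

(Y XNOR Z) NOR X

G1 = Y XNOR Z
G2 = G1 NOR X = (Y XNOR Z) NOR X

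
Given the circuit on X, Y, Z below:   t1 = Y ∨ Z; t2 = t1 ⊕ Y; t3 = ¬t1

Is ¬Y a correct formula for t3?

No

t1 = Y ∨ Z
t3 = ¬t1 = ¬(Y ∨ Z)
At X=0, Y=0, Z=1: circuit gives 0, formula gives 1.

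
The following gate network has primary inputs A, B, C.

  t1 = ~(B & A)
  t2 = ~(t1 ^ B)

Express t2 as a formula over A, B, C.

t1 = ~(B & A)
t2 = ~(t1 ^ B) = ~((~(B & A)) ^ B)

~((~(B & A)) ^ B)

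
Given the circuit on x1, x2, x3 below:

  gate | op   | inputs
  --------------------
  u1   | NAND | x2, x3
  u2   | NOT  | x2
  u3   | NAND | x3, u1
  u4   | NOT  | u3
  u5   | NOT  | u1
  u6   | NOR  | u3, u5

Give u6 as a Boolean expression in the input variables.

(x3 NAND (x2 NAND x3)) NOR NOT (x2 NAND x3)

u1 = x2 NAND x3
u3 = x3 NAND u1 = x3 NAND (x2 NAND x3)
u5 = NOT u1 = NOT (x2 NAND x3)
u6 = u3 NOR u5 = (x3 NAND (x2 NAND x3)) NOR NOT (x2 NAND x3)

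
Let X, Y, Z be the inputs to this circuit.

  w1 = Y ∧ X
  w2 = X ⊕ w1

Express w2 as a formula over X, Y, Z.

X ⊕ (Y ∧ X)

w1 = Y ∧ X
w2 = X ⊕ w1 = X ⊕ (Y ∧ X)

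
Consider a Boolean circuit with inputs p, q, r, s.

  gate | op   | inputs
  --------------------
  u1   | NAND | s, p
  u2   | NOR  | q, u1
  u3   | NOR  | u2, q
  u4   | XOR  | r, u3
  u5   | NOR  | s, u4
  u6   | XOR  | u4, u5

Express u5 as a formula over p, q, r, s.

s NOR (r XOR ((q NOR (s NAND p)) NOR q))

u1 = s NAND p
u2 = q NOR u1 = q NOR (s NAND p)
u3 = u2 NOR q = (q NOR (s NAND p)) NOR q
u4 = r XOR u3 = r XOR ((q NOR (s NAND p)) NOR q)
u5 = s NOR u4 = s NOR (r XOR ((q NOR (s NAND p)) NOR q))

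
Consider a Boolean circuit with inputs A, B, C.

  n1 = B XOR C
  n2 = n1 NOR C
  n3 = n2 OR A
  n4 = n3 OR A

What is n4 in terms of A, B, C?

(((B XOR C) NOR C) OR A) OR A

n1 = B XOR C
n2 = n1 NOR C = (B XOR C) NOR C
n3 = n2 OR A = ((B XOR C) NOR C) OR A
n4 = n3 OR A = (((B XOR C) NOR C) OR A) OR A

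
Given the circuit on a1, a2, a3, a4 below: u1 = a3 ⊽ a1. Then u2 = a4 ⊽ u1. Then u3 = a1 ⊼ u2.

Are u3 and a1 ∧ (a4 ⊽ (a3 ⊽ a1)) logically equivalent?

u1 = a3 ⊽ a1
u2 = a4 ⊽ u1 = a4 ⊽ (a3 ⊽ a1)
u3 = a1 ⊼ u2 = a1 ⊼ (a4 ⊽ (a3 ⊽ a1))
At a1=0, a2=0, a3=0, a4=0: circuit gives 1, formula gives 0.

No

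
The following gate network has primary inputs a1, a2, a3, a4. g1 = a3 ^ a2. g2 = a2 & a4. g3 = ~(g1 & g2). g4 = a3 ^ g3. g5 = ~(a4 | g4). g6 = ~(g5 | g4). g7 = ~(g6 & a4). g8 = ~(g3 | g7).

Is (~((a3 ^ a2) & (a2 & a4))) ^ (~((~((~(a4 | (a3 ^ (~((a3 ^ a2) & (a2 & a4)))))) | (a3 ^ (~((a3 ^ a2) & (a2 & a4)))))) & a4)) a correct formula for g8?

g1 = a3 ^ a2
g2 = a2 & a4
g3 = ~(g1 & g2) = ~((a3 ^ a2) & (a2 & a4))
g4 = a3 ^ g3 = a3 ^ (~((a3 ^ a2) & (a2 & a4)))
g5 = ~(a4 | g4) = ~(a4 | (a3 ^ (~((a3 ^ a2) & (a2 & a4)))))
g6 = ~(g5 | g4) = ~((~(a4 | (a3 ^ (~((a3 ^ a2) & (a2 & a4)))))) | (a3 ^ (~((a3 ^ a2) & (a2 & a4)))))
g7 = ~(g6 & a4) = ~((~((~(a4 | (a3 ^ (~((a3 ^ a2) & (a2 & a4)))))) | (a3 ^ (~((a3 ^ a2) & (a2 & a4)))))) & a4)
g8 = ~(g3 | g7) = ~((~((a3 ^ a2) & (a2 & a4))) | (~((~((~(a4 | (a3 ^ (~((a3 ^ a2) & (a2 & a4)))))) | (a3 ^ (~((a3 ^ a2) & (a2 & a4)))))) & a4)))
At a1=0, a2=0, a3=1, a4=1: circuit gives 0, formula gives 1.

No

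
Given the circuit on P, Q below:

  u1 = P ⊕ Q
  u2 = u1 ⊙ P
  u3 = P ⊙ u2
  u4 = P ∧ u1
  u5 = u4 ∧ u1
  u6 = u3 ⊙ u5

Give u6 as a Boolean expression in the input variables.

(P ⊙ ((P ⊕ Q) ⊙ P)) ⊙ ((P ∧ (P ⊕ Q)) ∧ (P ⊕ Q))

u1 = P ⊕ Q
u2 = u1 ⊙ P = (P ⊕ Q) ⊙ P
u3 = P ⊙ u2 = P ⊙ ((P ⊕ Q) ⊙ P)
u4 = P ∧ u1 = P ∧ (P ⊕ Q)
u5 = u4 ∧ u1 = (P ∧ (P ⊕ Q)) ∧ (P ⊕ Q)
u6 = u3 ⊙ u5 = (P ⊙ ((P ⊕ Q) ⊙ P)) ⊙ ((P ∧ (P ⊕ Q)) ∧ (P ⊕ Q))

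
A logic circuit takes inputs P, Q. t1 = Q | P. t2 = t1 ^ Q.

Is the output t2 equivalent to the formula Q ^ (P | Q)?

t1 = Q | P
t2 = t1 ^ Q = (Q | P) ^ Q
At P=0, Q=0: circuit gives 0, formula gives 0.
At P=1, Q=0: circuit gives 1, formula gives 1.
Agrees on all 4 inputs.

Yes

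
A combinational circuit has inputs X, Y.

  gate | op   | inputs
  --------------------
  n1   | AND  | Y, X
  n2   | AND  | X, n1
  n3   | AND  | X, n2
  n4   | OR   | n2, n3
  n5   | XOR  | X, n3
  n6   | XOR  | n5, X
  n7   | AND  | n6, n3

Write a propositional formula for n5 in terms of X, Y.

X XOR (X AND (X AND (Y AND X)))

n1 = Y AND X
n2 = X AND n1 = X AND (Y AND X)
n3 = X AND n2 = X AND (X AND (Y AND X))
n5 = X XOR n3 = X XOR (X AND (X AND (Y AND X)))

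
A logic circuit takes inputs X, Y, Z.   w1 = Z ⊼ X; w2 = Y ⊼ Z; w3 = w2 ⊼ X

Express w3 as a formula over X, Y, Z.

w2 = Y ⊼ Z
w3 = w2 ⊼ X = (Y ⊼ Z) ⊼ X

(Y ⊼ Z) ⊼ X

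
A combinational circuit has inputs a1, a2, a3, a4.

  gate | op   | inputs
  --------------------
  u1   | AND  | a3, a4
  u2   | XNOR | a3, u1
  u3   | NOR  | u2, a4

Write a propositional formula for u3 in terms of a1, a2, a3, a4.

(a3 XNOR (a3 AND a4)) NOR a4

u1 = a3 AND a4
u2 = a3 XNOR u1 = a3 XNOR (a3 AND a4)
u3 = u2 NOR a4 = (a3 XNOR (a3 AND a4)) NOR a4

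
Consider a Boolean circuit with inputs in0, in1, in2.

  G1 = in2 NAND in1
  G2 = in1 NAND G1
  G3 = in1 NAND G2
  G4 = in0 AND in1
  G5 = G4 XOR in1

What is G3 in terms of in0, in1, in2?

G1 = in2 NAND in1
G2 = in1 NAND G1 = in1 NAND (in2 NAND in1)
G3 = in1 NAND G2 = in1 NAND (in1 NAND (in2 NAND in1))

in1 NAND (in1 NAND (in2 NAND in1))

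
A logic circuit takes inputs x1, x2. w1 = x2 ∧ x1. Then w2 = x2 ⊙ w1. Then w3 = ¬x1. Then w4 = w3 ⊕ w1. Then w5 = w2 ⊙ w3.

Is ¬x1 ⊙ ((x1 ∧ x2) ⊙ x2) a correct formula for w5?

w1 = x2 ∧ x1
w2 = x2 ⊙ w1 = x2 ⊙ (x2 ∧ x1)
w3 = ¬x1
w5 = w2 ⊙ w3 = (x2 ⊙ (x2 ∧ x1)) ⊙ ¬x1
At x1=0, x2=1: circuit gives 0, formula gives 0.
At x1=0, x2=0: circuit gives 1, formula gives 1.
Agrees on all 4 inputs.

Yes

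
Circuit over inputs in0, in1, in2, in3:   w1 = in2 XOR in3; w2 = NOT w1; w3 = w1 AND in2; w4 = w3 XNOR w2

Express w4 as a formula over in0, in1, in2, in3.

((in2 XOR in3) AND in2) XNOR NOT (in2 XOR in3)

w1 = in2 XOR in3
w2 = NOT w1 = NOT (in2 XOR in3)
w3 = w1 AND in2 = (in2 XOR in3) AND in2
w4 = w3 XNOR w2 = ((in2 XOR in3) AND in2) XNOR NOT (in2 XOR in3)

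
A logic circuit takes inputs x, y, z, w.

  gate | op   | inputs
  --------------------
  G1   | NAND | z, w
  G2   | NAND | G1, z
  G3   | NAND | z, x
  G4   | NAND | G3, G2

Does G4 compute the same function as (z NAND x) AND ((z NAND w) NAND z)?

G1 = z NAND w
G2 = G1 NAND z = (z NAND w) NAND z
G3 = z NAND x
G4 = G3 NAND G2 = (z NAND x) NAND ((z NAND w) NAND z)
At x=0, y=0, z=0, w=0: circuit gives 0, formula gives 1.

No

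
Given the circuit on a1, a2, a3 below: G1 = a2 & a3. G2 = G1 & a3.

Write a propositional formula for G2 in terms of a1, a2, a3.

G1 = a2 & a3
G2 = G1 & a3 = (a2 & a3) & a3

(a2 & a3) & a3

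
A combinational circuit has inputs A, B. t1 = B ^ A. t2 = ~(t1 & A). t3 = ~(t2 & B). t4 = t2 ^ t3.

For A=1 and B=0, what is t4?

t1 = 0 ^ 1 = 1
t2 = ~(1 & 1) = 0
t3 = ~(0 & 0) = 1
t4 = 0 ^ 1 = 1

1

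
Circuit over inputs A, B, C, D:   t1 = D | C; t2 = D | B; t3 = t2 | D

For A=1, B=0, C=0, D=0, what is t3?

0

t2 = 0 | 0 = 0
t3 = 0 | 0 = 0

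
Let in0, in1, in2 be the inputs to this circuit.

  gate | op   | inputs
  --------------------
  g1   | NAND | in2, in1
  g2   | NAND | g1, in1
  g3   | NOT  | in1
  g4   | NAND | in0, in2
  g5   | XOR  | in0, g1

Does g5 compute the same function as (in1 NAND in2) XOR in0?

g1 = in2 NAND in1
g5 = in0 XOR g1 = in0 XOR (in2 NAND in1)
At in0=0, in1=1, in2=1: circuit gives 0, formula gives 0.
At in0=0, in1=0, in2=0: circuit gives 1, formula gives 1.
Agrees on all 8 inputs.

Yes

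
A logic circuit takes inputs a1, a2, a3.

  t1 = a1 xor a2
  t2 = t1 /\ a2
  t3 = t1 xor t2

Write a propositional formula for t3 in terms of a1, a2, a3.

(a1 xor a2) xor ((a1 xor a2) /\ a2)

t1 = a1 xor a2
t2 = t1 /\ a2 = (a1 xor a2) /\ a2
t3 = t1 xor t2 = (a1 xor a2) xor ((a1 xor a2) /\ a2)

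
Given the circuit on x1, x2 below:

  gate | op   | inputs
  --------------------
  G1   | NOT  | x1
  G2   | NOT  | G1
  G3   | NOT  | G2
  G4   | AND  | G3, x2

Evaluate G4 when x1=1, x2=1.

0

G1 = NOT 1 = 0
G2 = NOT 0 = 1
G3 = NOT 1 = 0
G4 = 0 AND 1 = 0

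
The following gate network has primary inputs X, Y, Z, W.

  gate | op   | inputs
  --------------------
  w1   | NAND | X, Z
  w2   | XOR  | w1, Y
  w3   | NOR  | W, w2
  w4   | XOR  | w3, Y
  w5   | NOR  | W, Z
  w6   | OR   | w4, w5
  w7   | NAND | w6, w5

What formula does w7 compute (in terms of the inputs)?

(((W NOR ((X NAND Z) XOR Y)) XOR Y) OR (W NOR Z)) NAND (W NOR Z)

w1 = X NAND Z
w2 = w1 XOR Y = (X NAND Z) XOR Y
w3 = W NOR w2 = W NOR ((X NAND Z) XOR Y)
w4 = w3 XOR Y = (W NOR ((X NAND Z) XOR Y)) XOR Y
w5 = W NOR Z
w6 = w4 OR w5 = ((W NOR ((X NAND Z) XOR Y)) XOR Y) OR (W NOR Z)
w7 = w6 NAND w5 = (((W NOR ((X NAND Z) XOR Y)) XOR Y) OR (W NOR Z)) NAND (W NOR Z)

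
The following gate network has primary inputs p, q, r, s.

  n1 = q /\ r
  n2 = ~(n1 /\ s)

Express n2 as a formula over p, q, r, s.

~((q /\ r) /\ s)

n1 = q /\ r
n2 = ~(n1 /\ s) = ~((q /\ r) /\ s)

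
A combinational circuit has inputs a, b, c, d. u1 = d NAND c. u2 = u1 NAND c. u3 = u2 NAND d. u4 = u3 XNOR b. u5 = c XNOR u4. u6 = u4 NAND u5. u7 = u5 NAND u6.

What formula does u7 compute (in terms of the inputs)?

(c XNOR ((((d NAND c) NAND c) NAND d) XNOR b)) NAND (((((d NAND c) NAND c) NAND d) XNOR b) NAND (c XNOR ((((d NAND c) NAND c) NAND d) XNOR b)))

u1 = d NAND c
u2 = u1 NAND c = (d NAND c) NAND c
u3 = u2 NAND d = ((d NAND c) NAND c) NAND d
u4 = u3 XNOR b = (((d NAND c) NAND c) NAND d) XNOR b
u5 = c XNOR u4 = c XNOR ((((d NAND c) NAND c) NAND d) XNOR b)
u6 = u4 NAND u5 = ((((d NAND c) NAND c) NAND d) XNOR b) NAND (c XNOR ((((d NAND c) NAND c) NAND d) XNOR b))
u7 = u5 NAND u6 = (c XNOR ((((d NAND c) NAND c) NAND d) XNOR b)) NAND (((((d NAND c) NAND c) NAND d) XNOR b) NAND (c XNOR ((((d NAND c) NAND c) NAND d) XNOR b)))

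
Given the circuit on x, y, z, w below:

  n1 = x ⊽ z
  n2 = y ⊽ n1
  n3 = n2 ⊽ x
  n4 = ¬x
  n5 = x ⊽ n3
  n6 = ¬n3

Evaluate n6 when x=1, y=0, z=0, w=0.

n1 = 1 ⊽ 0 = 0
n2 = 0 ⊽ 0 = 1
n3 = 1 ⊽ 1 = 0
n6 = ¬0 = 1

1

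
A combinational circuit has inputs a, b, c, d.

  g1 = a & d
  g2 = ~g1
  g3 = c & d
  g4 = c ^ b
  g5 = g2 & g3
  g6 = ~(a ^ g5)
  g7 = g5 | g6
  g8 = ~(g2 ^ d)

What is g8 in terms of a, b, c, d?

g1 = a & d
g2 = ~g1 = ~(a & d)
g8 = ~(g2 ^ d) = ~(~(a & d) ^ d)

~(~(a & d) ^ d)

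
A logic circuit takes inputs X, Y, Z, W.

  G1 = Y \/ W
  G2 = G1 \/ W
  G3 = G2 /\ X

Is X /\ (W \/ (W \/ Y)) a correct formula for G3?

G1 = Y \/ W
G2 = G1 \/ W = (Y \/ W) \/ W
G3 = G2 /\ X = ((Y \/ W) \/ W) /\ X
At X=0, Y=0, Z=0, W=0: circuit gives 0, formula gives 0.
At X=1, Y=0, Z=0, W=1: circuit gives 1, formula gives 1.
Agrees on all 16 inputs.

Yes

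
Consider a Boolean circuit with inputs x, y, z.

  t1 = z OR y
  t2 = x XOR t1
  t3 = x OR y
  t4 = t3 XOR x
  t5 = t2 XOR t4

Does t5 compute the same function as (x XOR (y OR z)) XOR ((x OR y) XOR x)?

Yes

t1 = z OR y
t2 = x XOR t1 = x XOR (z OR y)
t3 = x OR y
t4 = t3 XOR x = (x OR y) XOR x
t5 = t2 XOR t4 = (x XOR (z OR y)) XOR ((x OR y) XOR x)
At x=0, y=0, z=0: circuit gives 0, formula gives 0.
At x=0, y=0, z=1: circuit gives 1, formula gives 1.
Agrees on all 8 inputs.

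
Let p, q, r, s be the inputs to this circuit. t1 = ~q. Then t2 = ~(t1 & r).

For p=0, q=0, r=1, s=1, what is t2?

t1 = ~0 = 1
t2 = ~(1 & 1) = 0

0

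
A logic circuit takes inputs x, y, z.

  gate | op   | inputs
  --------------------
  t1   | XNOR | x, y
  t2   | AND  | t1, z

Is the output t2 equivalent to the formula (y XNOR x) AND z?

t1 = x XNOR y
t2 = t1 AND z = (x XNOR y) AND z
At x=0, y=0, z=0: circuit gives 0, formula gives 0.
At x=0, y=0, z=1: circuit gives 1, formula gives 1.
Agrees on all 8 inputs.

Yes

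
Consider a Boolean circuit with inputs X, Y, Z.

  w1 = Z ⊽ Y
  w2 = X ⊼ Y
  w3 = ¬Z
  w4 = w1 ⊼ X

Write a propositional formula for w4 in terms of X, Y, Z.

(Z ⊽ Y) ⊼ X

w1 = Z ⊽ Y
w4 = w1 ⊼ X = (Z ⊽ Y) ⊼ X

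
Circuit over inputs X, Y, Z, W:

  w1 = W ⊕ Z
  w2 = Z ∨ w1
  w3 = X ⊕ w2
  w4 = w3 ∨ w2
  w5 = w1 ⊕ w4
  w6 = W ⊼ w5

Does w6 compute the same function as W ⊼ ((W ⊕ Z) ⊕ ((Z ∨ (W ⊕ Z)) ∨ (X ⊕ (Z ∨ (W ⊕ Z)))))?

w1 = W ⊕ Z
w2 = Z ∨ w1 = Z ∨ (W ⊕ Z)
w3 = X ⊕ w2 = X ⊕ (Z ∨ (W ⊕ Z))
w4 = w3 ∨ w2 = (X ⊕ (Z ∨ (W ⊕ Z))) ∨ (Z ∨ (W ⊕ Z))
w5 = w1 ⊕ w4 = (W ⊕ Z) ⊕ ((X ⊕ (Z ∨ (W ⊕ Z))) ∨ (Z ∨ (W ⊕ Z)))
w6 = W ⊼ w5 = W ⊼ ((W ⊕ Z) ⊕ ((X ⊕ (Z ∨ (W ⊕ Z))) ∨ (Z ∨ (W ⊕ Z))))
At X=0, Y=0, Z=1, W=1: circuit gives 0, formula gives 0.
At X=0, Y=0, Z=0, W=0: circuit gives 1, formula gives 1.
Agrees on all 16 inputs.

Yes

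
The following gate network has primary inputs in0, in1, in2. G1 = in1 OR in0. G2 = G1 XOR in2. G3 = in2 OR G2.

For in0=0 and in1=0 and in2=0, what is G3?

G1 = 0 OR 0 = 0
G2 = 0 XOR 0 = 0
G3 = 0 OR 0 = 0

0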